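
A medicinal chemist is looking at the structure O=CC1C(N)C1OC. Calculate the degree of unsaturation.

2

Molecular formula: C5H9NO2.
DoU = (2C + 2 + N − H − X) / 2, where X is the halogen count and O/S are ignored.
    = (2·5 + 2 + 1 − 9 − 0) / 2 = 4 / 2 = 2.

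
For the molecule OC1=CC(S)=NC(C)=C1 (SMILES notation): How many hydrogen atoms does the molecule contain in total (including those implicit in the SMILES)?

7

Walk through each heavy atom and fill implicit hydrogens from standard valence (C 4, N 3, O 2, S 2, halogen 1):
  atom 1: O, bond orders sum to 1 (valence 2) → 1 H
  atom 2: C, bond orders sum to 4 (valence 4) → 0 H
  atom 3: C, bond orders sum to 3 (valence 4) → 1 H
  atom 4: C, bond orders sum to 4 (valence 4) → 0 H
  atom 5: S, bond orders sum to 1 (valence 2) → 1 H
  atom 6: N, bond orders sum to 3 (valence 3) → 0 H
  atom 7: C, bond orders sum to 4 (valence 4) → 0 H
  atom 8: C, bond orders sum to 1 (valence 4) → 3 H
  atom 9: C, bond orders sum to 3 (valence 4) → 1 H
Total hydrogens: 7.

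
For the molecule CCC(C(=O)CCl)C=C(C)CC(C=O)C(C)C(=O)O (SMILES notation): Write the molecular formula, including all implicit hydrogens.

Walk through each heavy atom and fill implicit hydrogens from standard valence (C 4, N 3, O 2, S 2, halogen 1):
  atom 1: C, bond orders sum to 1 (valence 4) → 3 H
  atom 2: C, bond orders sum to 2 (valence 4) → 2 H
  atom 3: C, bond orders sum to 3 (valence 4) → 1 H
  atom 4: C, bond orders sum to 4 (valence 4) → 0 H
  atom 5: O, bond orders sum to 2 (valence 2) → 0 H
  atom 6: C, bond orders sum to 2 (valence 4) → 2 H
  atom 7: Cl (halogen, monovalent) → 0 H
  atom 8: C, bond orders sum to 3 (valence 4) → 1 H
  atom 9: C, bond orders sum to 4 (valence 4) → 0 H
  atom 10: C, bond orders sum to 1 (valence 4) → 3 H
  atom 11: C, bond orders sum to 2 (valence 4) → 2 H
  atom 12: C, bond orders sum to 3 (valence 4) → 1 H
  atom 13: C, bond orders sum to 3 (valence 4) → 1 H
  atom 14: O, bond orders sum to 2 (valence 2) → 0 H
  atom 15: C, bond orders sum to 3 (valence 4) → 1 H
  atom 16: C, bond orders sum to 1 (valence 4) → 3 H
  atom 17: C, bond orders sum to 4 (valence 4) → 0 H
  atom 18: O, bond orders sum to 2 (valence 2) → 0 H
  atom 19: O, bond orders sum to 1 (valence 2) → 1 H
Totals → C:14, H:21, Cl:1, O:4.
In Hill order: C14H21ClO4.

C14H21ClO4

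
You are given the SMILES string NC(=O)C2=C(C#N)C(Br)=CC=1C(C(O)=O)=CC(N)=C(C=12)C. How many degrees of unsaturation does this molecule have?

11

Degree of unsaturation = (number of rings) + (number of π bonds).
Ring closures in the SMILES: 2.
π bonds: 7 double bonds (each 1 DoU), 1 triple bond (each 2 DoU) → 9 DoU from unsaturation.
Total DoU = 2 + 9 = 11.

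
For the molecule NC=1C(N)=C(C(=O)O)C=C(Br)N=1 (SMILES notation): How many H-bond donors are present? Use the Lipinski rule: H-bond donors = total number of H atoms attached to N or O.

5

Donors: find every N or O and count the H atoms it carries.
  atom 1 (N): bond orders sum to 1 → 2 H
  atom 4 (N): bond orders sum to 1 → 2 H
  atom 7 (O): bond orders sum to 2 → 0 H
  atom 8 (O): bond orders sum to 1 → 1 H
  atom 12 (N): bond orders sum to 3 → 0 H
Lipinski HBD = 5.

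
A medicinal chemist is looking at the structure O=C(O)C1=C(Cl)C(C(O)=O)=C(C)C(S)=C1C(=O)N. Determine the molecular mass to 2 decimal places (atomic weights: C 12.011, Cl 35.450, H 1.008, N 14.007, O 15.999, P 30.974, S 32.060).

289.69 g/mol

First, the molecular formula is C10H8ClNO5S (counting implicit H from valence).
  C: 10 × 12.011 = 120.110
  Cl: 1 × 35.450 = 35.450
  H: 8 × 1.008 = 8.064
  N: 1 × 14.007 = 14.007
  O: 5 × 15.999 = 79.995
  S: 1 × 32.060 = 32.060
Sum: 10×12.011 + 1×35.450 + 8×1.008 + 1×14.007 + 5×15.999 + 1×32.060 = 289.686 → 289.69 g/mol.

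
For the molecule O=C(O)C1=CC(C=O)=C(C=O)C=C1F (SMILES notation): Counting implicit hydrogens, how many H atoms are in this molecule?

Walk through each heavy atom and fill implicit hydrogens from standard valence (C 4, N 3, O 2, S 2, halogen 1):
  atom 1: O, bond orders sum to 2 (valence 2) → 0 H
  atom 2: C, bond orders sum to 4 (valence 4) → 0 H
  atom 3: O, bond orders sum to 1 (valence 2) → 1 H
  atom 4: C, bond orders sum to 4 (valence 4) → 0 H
  atom 5: C, bond orders sum to 3 (valence 4) → 1 H
  atom 6: C, bond orders sum to 4 (valence 4) → 0 H
  atom 7: C, bond orders sum to 3 (valence 4) → 1 H
  atom 8: O, bond orders sum to 2 (valence 2) → 0 H
  atom 9: C, bond orders sum to 4 (valence 4) → 0 H
  atom 10: C, bond orders sum to 3 (valence 4) → 1 H
  atom 11: O, bond orders sum to 2 (valence 2) → 0 H
  atom 12: C, bond orders sum to 3 (valence 4) → 1 H
  atom 13: C, bond orders sum to 4 (valence 4) → 0 H
  atom 14: F (halogen, monovalent) → 0 H
Total hydrogens: 5.

5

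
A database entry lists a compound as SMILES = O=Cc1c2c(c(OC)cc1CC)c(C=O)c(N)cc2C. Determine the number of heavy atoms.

20

Every atom symbol written in the SMILES (organic subset) is one heavy atom; implicit H are not written.
Heavy atoms by element → C:16, N:1, O:3.
Total: 20.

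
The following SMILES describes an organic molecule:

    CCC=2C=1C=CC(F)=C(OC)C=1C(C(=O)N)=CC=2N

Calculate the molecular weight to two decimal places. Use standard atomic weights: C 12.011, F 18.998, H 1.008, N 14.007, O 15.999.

262.28 g/mol

First, the molecular formula is C14H15FN2O2 (counting implicit H from valence).
  C: 14 × 12.011 = 168.154
  F: 1 × 18.998 = 18.998
  H: 15 × 1.008 = 15.120
  N: 2 × 14.007 = 28.014
  O: 2 × 15.999 = 31.998
Sum: 14×12.011 + 1×18.998 + 15×1.008 + 2×14.007 + 2×15.999 = 262.284 → 262.28 g/mol.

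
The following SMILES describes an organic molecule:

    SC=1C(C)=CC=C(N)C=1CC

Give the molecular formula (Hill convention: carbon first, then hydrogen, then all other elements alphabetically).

Walk through each heavy atom and fill implicit hydrogens from standard valence (C 4, N 3, O 2, S 2, halogen 1):
  atom 1: S, bond orders sum to 1 (valence 2) → 1 H
  atom 2: C, bond orders sum to 4 (valence 4) → 0 H
  atom 3: C, bond orders sum to 4 (valence 4) → 0 H
  atom 4: C, bond orders sum to 1 (valence 4) → 3 H
  atom 5: C, bond orders sum to 3 (valence 4) → 1 H
  atom 6: C, bond orders sum to 3 (valence 4) → 1 H
  atom 7: C, bond orders sum to 4 (valence 4) → 0 H
  atom 8: N, bond orders sum to 1 (valence 3) → 2 H
  atom 9: C, bond orders sum to 4 (valence 4) → 0 H
  atom 10: C, bond orders sum to 2 (valence 4) → 2 H
  atom 11: C, bond orders sum to 1 (valence 4) → 3 H
Totals → C:9, H:13, N:1, S:1.

C9H13NS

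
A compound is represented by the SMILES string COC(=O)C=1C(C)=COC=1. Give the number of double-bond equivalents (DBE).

4

Degree of unsaturation = (number of rings) + (number of π bonds).
Ring closures in the SMILES: 1.
π bonds: 3 double bonds (each 1 DoU) → 3 DoU from unsaturation.
Total DoU = 1 + 3 = 4.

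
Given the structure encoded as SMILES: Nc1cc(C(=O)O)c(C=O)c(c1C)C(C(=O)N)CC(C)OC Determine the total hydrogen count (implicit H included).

20

Walk through each heavy atom and fill implicit hydrogens from standard valence (C 4, N 3, O 2, S 2, halogen 1); for lowercase aromatic atoms, an aromatic c carries 1 H when it has two neighbours and 0 H with three, and aromatic n carries 0 H:
  atom 1: N, bond orders sum to 1 (valence 3) → 2 H
  atom 2: aromatic c, 3 neighbours → 0 H
  atom 3: aromatic c, 2 neighbours → 1 H
  atom 4: aromatic c, 3 neighbours → 0 H
  atom 5: C, bond orders sum to 4 (valence 4) → 0 H
  atom 6: O, bond orders sum to 2 (valence 2) → 0 H
  atom 7: O, bond orders sum to 1 (valence 2) → 1 H
  atom 8: aromatic c, 3 neighbours → 0 H
  atom 9: C, bond orders sum to 3 (valence 4) → 1 H
  atom 10: O, bond orders sum to 2 (valence 2) → 0 H
  atom 11: aromatic c, 3 neighbours → 0 H
  atom 12: aromatic c, 3 neighbours → 0 H
  atom 13: C, bond orders sum to 1 (valence 4) → 3 H
  atom 14: C, bond orders sum to 3 (valence 4) → 1 H
  atom 15: C, bond orders sum to 4 (valence 4) → 0 H
  atom 16: O, bond orders sum to 2 (valence 2) → 0 H
  atom 17: N, bond orders sum to 1 (valence 3) → 2 H
  atom 18: C, bond orders sum to 2 (valence 4) → 2 H
  atom 19: C, bond orders sum to 3 (valence 4) → 1 H
  atom 20: C, bond orders sum to 1 (valence 4) → 3 H
  atom 21: O, bond orders sum to 2 (valence 2) → 0 H
  atom 22: C, bond orders sum to 1 (valence 4) → 3 H
Total hydrogens: 20.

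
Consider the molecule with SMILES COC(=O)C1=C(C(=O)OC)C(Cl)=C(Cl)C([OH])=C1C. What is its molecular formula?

Walk through each heavy atom and fill implicit hydrogens from standard valence (C 4, N 3, O 2, S 2, halogen 1):
  atom 1: C, bond orders sum to 1 (valence 4) → 3 H
  atom 2: O, bond orders sum to 2 (valence 2) → 0 H
  atom 3: C, bond orders sum to 4 (valence 4) → 0 H
  atom 4: O, bond orders sum to 2 (valence 2) → 0 H
  atom 5: C, bond orders sum to 4 (valence 4) → 0 H
  atom 6: C, bond orders sum to 4 (valence 4) → 0 H
  atom 7: C, bond orders sum to 4 (valence 4) → 0 H
  atom 8: O, bond orders sum to 2 (valence 2) → 0 H
  atom 9: O, bond orders sum to 2 (valence 2) → 0 H
  atom 10: C, bond orders sum to 1 (valence 4) → 3 H
  atom 11: C, bond orders sum to 4 (valence 4) → 0 H
  atom 12: Cl (halogen, monovalent) → 0 H
  atom 13: C, bond orders sum to 4 (valence 4) → 0 H
  atom 14: Cl (halogen, monovalent) → 0 H
  atom 15: C, bond orders sum to 4 (valence 4) → 0 H
  atom 16: O with explicit H count 1
  atom 17: C, bond orders sum to 4 (valence 4) → 0 H
  atom 18: C, bond orders sum to 1 (valence 4) → 3 H
Totals → C:11, H:10, Cl:2, O:5.
In Hill order: C11H10Cl2O5.

C11H10Cl2O5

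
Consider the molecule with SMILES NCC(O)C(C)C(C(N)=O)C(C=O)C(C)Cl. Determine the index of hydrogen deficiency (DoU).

2

Degree of unsaturation = (number of rings) + (number of π bonds).
Ring closures in the SMILES: 0.
π bonds: 2 double bonds (each 1 DoU) → 2 DoU from unsaturation.
Total DoU = 0 + 2 = 2.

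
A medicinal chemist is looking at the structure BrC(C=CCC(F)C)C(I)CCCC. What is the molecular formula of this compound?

Walk through each heavy atom and fill implicit hydrogens from standard valence (C 4, N 3, O 2, S 2, halogen 1):
  atom 1: Br (halogen, monovalent) → 0 H
  atom 2: C, bond orders sum to 3 (valence 4) → 1 H
  atom 3: C, bond orders sum to 3 (valence 4) → 1 H
  atom 4: C, bond orders sum to 3 (valence 4) → 1 H
  atom 5: C, bond orders sum to 2 (valence 4) → 2 H
  atom 6: C, bond orders sum to 3 (valence 4) → 1 H
  atom 7: F (halogen, monovalent) → 0 H
  atom 8: C, bond orders sum to 1 (valence 4) → 3 H
  atom 9: C, bond orders sum to 3 (valence 4) → 1 H
  atom 10: I (halogen, monovalent) → 0 H
  atom 11: C, bond orders sum to 2 (valence 4) → 2 H
  atom 12: C, bond orders sum to 2 (valence 4) → 2 H
  atom 13: C, bond orders sum to 2 (valence 4) → 2 H
  atom 14: C, bond orders sum to 1 (valence 4) → 3 H
Totals → C:11, H:19, Br:1, F:1, I:1.

C11H19BrFI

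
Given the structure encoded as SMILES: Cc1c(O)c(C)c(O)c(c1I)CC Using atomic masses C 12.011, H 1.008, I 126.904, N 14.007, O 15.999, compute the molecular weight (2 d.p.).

First, the molecular formula is C10H13IO2 (counting implicit H from valence).
  C: 10 × 12.011 = 120.110
  H: 13 × 1.008 = 13.104
  I: 1 × 126.904 = 126.904
  O: 2 × 15.999 = 31.998
Sum: 10×12.011 + 13×1.008 + 1×126.904 + 2×15.999 = 292.116 → 292.12 g/mol.

292.12 g/mol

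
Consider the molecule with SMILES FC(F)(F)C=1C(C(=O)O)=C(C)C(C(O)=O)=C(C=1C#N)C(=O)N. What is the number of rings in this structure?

In SMILES, each pair of matching ring-closure digits denotes one ring-closing bond; the number of such bonds equals the number of independent rings.
Ring-closure bonds here: 1.

1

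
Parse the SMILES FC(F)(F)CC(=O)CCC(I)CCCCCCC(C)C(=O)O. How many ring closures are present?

In SMILES, each pair of matching ring-closure digits denotes one ring-closing bond; the number of such bonds equals the number of independent rings.
Ring-closure bonds here: 0.

0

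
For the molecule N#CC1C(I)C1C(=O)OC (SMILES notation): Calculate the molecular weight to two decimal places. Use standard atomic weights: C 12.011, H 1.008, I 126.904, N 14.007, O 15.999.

251.02 g/mol

First, the molecular formula is C6H6INO2 (counting implicit H from valence).
  C: 6 × 12.011 = 72.066
  H: 6 × 1.008 = 6.048
  I: 1 × 126.904 = 126.904
  N: 1 × 14.007 = 14.007
  O: 2 × 15.999 = 31.998
Sum: 6×12.011 + 6×1.008 + 1×126.904 + 1×14.007 + 2×15.999 = 251.023 → 251.02 g/mol.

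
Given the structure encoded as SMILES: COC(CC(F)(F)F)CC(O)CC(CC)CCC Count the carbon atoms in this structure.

Count every carbon token in the SMILES (each C, including those in ring-closure positions and inside branches).
Carbon count: 13.

13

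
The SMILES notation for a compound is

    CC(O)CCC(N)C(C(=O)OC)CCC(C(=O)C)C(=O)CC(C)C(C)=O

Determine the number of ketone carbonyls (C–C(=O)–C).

The ketone motif appears at heavy-atom positions 16, 19, 24 in the SMILES.
Other groups present: 1 ester, 1 hydroxyl, 1 primary amine.
Ketone count: 3.

3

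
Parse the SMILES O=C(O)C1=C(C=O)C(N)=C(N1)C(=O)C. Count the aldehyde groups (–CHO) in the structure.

1

The aldehyde motif appears at heavy-atom position 6 in the SMILES.
Other groups present: 1 carboxylic acid, 1 ketone, 1 primary amine.
Aldehyde count: 1.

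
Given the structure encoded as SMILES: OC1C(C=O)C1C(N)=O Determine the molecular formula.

Walk through each heavy atom and fill implicit hydrogens from standard valence (C 4, N 3, O 2, S 2, halogen 1):
  atom 1: O, bond orders sum to 1 (valence 2) → 1 H
  atom 2: C, bond orders sum to 3 (valence 4) → 1 H
  atom 3: C, bond orders sum to 3 (valence 4) → 1 H
  atom 4: C, bond orders sum to 3 (valence 4) → 1 H
  atom 5: O, bond orders sum to 2 (valence 2) → 0 H
  atom 6: C, bond orders sum to 3 (valence 4) → 1 H
  atom 7: C, bond orders sum to 4 (valence 4) → 0 H
  atom 8: N, bond orders sum to 1 (valence 3) → 2 H
  atom 9: O, bond orders sum to 2 (valence 2) → 0 H
Totals → C:5, H:7, N:1, O:3.

C5H7NO3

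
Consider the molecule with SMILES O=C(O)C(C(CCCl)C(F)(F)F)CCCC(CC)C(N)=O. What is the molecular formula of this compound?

C13H21ClF3NO3

Walk through each heavy atom and fill implicit hydrogens from standard valence (C 4, N 3, O 2, S 2, halogen 1):
  atom 1: O, bond orders sum to 2 (valence 2) → 0 H
  atom 2: C, bond orders sum to 4 (valence 4) → 0 H
  atom 3: O, bond orders sum to 1 (valence 2) → 1 H
  atom 4: C, bond orders sum to 3 (valence 4) → 1 H
  atom 5: C, bond orders sum to 3 (valence 4) → 1 H
  atom 6: C, bond orders sum to 2 (valence 4) → 2 H
  atom 7: C, bond orders sum to 2 (valence 4) → 2 H
  atom 8: Cl (halogen, monovalent) → 0 H
  atom 9: C, bond orders sum to 4 (valence 4) → 0 H
  atom 10: F (halogen, monovalent) → 0 H
  atom 11: F (halogen, monovalent) → 0 H
  atom 12: F (halogen, monovalent) → 0 H
  atom 13: C, bond orders sum to 2 (valence 4) → 2 H
  atom 14: C, bond orders sum to 2 (valence 4) → 2 H
  atom 15: C, bond orders sum to 2 (valence 4) → 2 H
  atom 16: C, bond orders sum to 3 (valence 4) → 1 H
  atom 17: C, bond orders sum to 2 (valence 4) → 2 H
  atom 18: C, bond orders sum to 1 (valence 4) → 3 H
  atom 19: C, bond orders sum to 4 (valence 4) → 0 H
  atom 20: N, bond orders sum to 1 (valence 3) → 2 H
  atom 21: O, bond orders sum to 2 (valence 2) → 0 H
Totals → C:13, H:21, Cl:1, F:3, N:1, O:3.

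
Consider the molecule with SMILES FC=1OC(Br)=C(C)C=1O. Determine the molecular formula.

C5H4BrFO2

Walk through each heavy atom and fill implicit hydrogens from standard valence (C 4, N 3, O 2, S 2, halogen 1):
  atom 1: F (halogen, monovalent) → 0 H
  atom 2: C, bond orders sum to 4 (valence 4) → 0 H
  atom 3: O, bond orders sum to 2 (valence 2) → 0 H
  atom 4: C, bond orders sum to 4 (valence 4) → 0 H
  atom 5: Br (halogen, monovalent) → 0 H
  atom 6: C, bond orders sum to 4 (valence 4) → 0 H
  atom 7: C, bond orders sum to 1 (valence 4) → 3 H
  atom 8: C, bond orders sum to 4 (valence 4) → 0 H
  atom 9: O, bond orders sum to 1 (valence 2) → 1 H
Totals → C:5, H:4, Br:1, F:1, O:2.
In Hill order: C5H4BrFO2.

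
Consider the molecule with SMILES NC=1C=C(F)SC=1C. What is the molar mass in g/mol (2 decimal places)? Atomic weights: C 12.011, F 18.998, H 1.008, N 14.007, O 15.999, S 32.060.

131.17 g/mol

First, the molecular formula is C5H6FNS (counting implicit H from valence).
  C: 5 × 12.011 = 60.055
  F: 1 × 18.998 = 18.998
  H: 6 × 1.008 = 6.048
  N: 1 × 14.007 = 14.007
  S: 1 × 32.060 = 32.060
Sum: 5×12.011 + 1×18.998 + 6×1.008 + 1×14.007 + 1×32.060 = 131.168 → 131.17 g/mol.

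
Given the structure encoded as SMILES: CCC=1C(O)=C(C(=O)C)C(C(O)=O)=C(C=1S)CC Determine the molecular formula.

C13H16O4S

Walk through each heavy atom and fill implicit hydrogens from standard valence (C 4, N 3, O 2, S 2, halogen 1):
  atom 1: C, bond orders sum to 1 (valence 4) → 3 H
  atom 2: C, bond orders sum to 2 (valence 4) → 2 H
  atom 3: C, bond orders sum to 4 (valence 4) → 0 H
  atom 4: C, bond orders sum to 4 (valence 4) → 0 H
  atom 5: O, bond orders sum to 1 (valence 2) → 1 H
  atom 6: C, bond orders sum to 4 (valence 4) → 0 H
  atom 7: C, bond orders sum to 4 (valence 4) → 0 H
  atom 8: O, bond orders sum to 2 (valence 2) → 0 H
  atom 9: C, bond orders sum to 1 (valence 4) → 3 H
  atom 10: C, bond orders sum to 4 (valence 4) → 0 H
  atom 11: C, bond orders sum to 4 (valence 4) → 0 H
  atom 12: O, bond orders sum to 1 (valence 2) → 1 H
  atom 13: O, bond orders sum to 2 (valence 2) → 0 H
  atom 14: C, bond orders sum to 4 (valence 4) → 0 H
  atom 15: C, bond orders sum to 4 (valence 4) → 0 H
  atom 16: S, bond orders sum to 1 (valence 2) → 1 H
  atom 17: C, bond orders sum to 2 (valence 4) → 2 H
  atom 18: C, bond orders sum to 1 (valence 4) → 3 H
Totals → C:13, H:16, O:4, S:1.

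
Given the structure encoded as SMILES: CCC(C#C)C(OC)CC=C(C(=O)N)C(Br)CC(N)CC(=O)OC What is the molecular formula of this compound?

Walk through each heavy atom and fill implicit hydrogens from standard valence (C 4, N 3, O 2, S 2, halogen 1):
  atom 1: C, bond orders sum to 1 (valence 4) → 3 H
  atom 2: C, bond orders sum to 2 (valence 4) → 2 H
  atom 3: C, bond orders sum to 3 (valence 4) → 1 H
  atom 4: C, bond orders sum to 4 (valence 4) → 0 H
  atom 5: C, bond orders sum to 3 (valence 4) → 1 H
  atom 6: C, bond orders sum to 3 (valence 4) → 1 H
  atom 7: O, bond orders sum to 2 (valence 2) → 0 H
  atom 8: C, bond orders sum to 1 (valence 4) → 3 H
  atom 9: C, bond orders sum to 2 (valence 4) → 2 H
  atom 10: C, bond orders sum to 3 (valence 4) → 1 H
  atom 11: C, bond orders sum to 4 (valence 4) → 0 H
  atom 12: C, bond orders sum to 4 (valence 4) → 0 H
  atom 13: O, bond orders sum to 2 (valence 2) → 0 H
  atom 14: N, bond orders sum to 1 (valence 3) → 2 H
  atom 15: C, bond orders sum to 3 (valence 4) → 1 H
  atom 16: Br (halogen, monovalent) → 0 H
  atom 17: C, bond orders sum to 2 (valence 4) → 2 H
  atom 18: C, bond orders sum to 3 (valence 4) → 1 H
  atom 19: N, bond orders sum to 1 (valence 3) → 2 H
  atom 20: C, bond orders sum to 2 (valence 4) → 2 H
  atom 21: C, bond orders sum to 4 (valence 4) → 0 H
  atom 22: O, bond orders sum to 2 (valence 2) → 0 H
  atom 23: O, bond orders sum to 2 (valence 2) → 0 H
  atom 24: C, bond orders sum to 1 (valence 4) → 3 H
Totals → C:17, H:27, Br:1, N:2, O:4.
In Hill order: C17H27BrN2O4.

C17H27BrN2O4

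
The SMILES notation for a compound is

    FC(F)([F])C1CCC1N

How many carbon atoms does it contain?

5

Count every carbon token in the SMILES (each C, including those in ring-closure positions and inside branches).
Carbon count: 5.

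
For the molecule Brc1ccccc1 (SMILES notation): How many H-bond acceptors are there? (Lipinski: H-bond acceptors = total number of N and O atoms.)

N atoms: 0; O atoms: 0.
Lipinski HBA = 0 + 0 = 0.

0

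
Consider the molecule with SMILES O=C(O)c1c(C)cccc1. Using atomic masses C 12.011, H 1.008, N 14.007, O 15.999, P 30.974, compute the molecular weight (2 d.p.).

First, the molecular formula is C8H8O2 (counting implicit H from valence).
  C: 8 × 12.011 = 96.088
  H: 8 × 1.008 = 8.064
  O: 2 × 15.999 = 31.998
Sum: 8×12.011 + 8×1.008 + 2×15.999 = 136.150 → 136.15 g/mol.

136.15 g/mol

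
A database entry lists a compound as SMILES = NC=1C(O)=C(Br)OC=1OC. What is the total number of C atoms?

5

Count every carbon token in the SMILES (each C, including those in ring-closure positions and inside branches).
Carbon count: 5.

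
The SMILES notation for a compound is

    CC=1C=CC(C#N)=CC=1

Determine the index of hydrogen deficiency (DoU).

Molecular formula: C8H7N.
DoU = (2C + 2 + N − H − X) / 2, where X is the halogen count and O/S are ignored.
    = (2·8 + 2 + 1 − 7 − 0) / 2 = 12 / 2 = 6.

6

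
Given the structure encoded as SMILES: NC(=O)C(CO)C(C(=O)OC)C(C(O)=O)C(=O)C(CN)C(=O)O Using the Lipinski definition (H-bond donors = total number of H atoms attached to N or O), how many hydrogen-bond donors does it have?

Donors: find every N or O and count the H atoms it carries.
  atom 1 (N): bond orders sum to 1 → 2 H
  atom 3 (O): bond orders sum to 2 → 0 H
  atom 6 (O): bond orders sum to 1 → 1 H
  atom 9 (O): bond orders sum to 2 → 0 H
  atom 10 (O): bond orders sum to 2 → 0 H
  atom 14 (O): bond orders sum to 1 → 1 H
  atom 15 (O): bond orders sum to 2 → 0 H
  atom 17 (O): bond orders sum to 2 → 0 H
  atom 20 (N): bond orders sum to 1 → 2 H
  atom 22 (O): bond orders sum to 2 → 0 H
  atom 23 (O): bond orders sum to 1 → 1 H
Lipinski HBD = 7.

7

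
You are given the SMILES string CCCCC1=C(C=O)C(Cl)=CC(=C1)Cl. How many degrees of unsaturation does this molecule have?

5

Molecular formula: C11H12Cl2O.
DoU = (2C + 2 + N − H − X) / 2, where X is the halogen count and O/S are ignored.
    = (2·11 + 2 + 0 − 12 − 2) / 2 = 10 / 2 = 5.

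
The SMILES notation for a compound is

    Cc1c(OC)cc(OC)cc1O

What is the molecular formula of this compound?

C9H12O3

Walk through each heavy atom and fill implicit hydrogens from standard valence (C 4, N 3, O 2, S 2, halogen 1); for lowercase aromatic atoms, an aromatic c carries 1 H when it has two neighbours and 0 H with three, and aromatic n carries 0 H:
  atom 1: C, bond orders sum to 1 (valence 4) → 3 H
  atom 2: aromatic c, 3 neighbours → 0 H
  atom 3: aromatic c, 3 neighbours → 0 H
  atom 4: O, bond orders sum to 2 (valence 2) → 0 H
  atom 5: C, bond orders sum to 1 (valence 4) → 3 H
  atom 6: aromatic c, 2 neighbours → 1 H
  atom 7: aromatic c, 3 neighbours → 0 H
  atom 8: O, bond orders sum to 2 (valence 2) → 0 H
  atom 9: C, bond orders sum to 1 (valence 4) → 3 H
  atom 10: aromatic c, 2 neighbours → 1 H
  atom 11: aromatic c, 3 neighbours → 0 H
  atom 12: O, bond orders sum to 1 (valence 2) → 1 H
Totals → C:9, H:12, O:3.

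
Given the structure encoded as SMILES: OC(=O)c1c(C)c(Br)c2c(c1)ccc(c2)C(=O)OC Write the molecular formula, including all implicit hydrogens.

Walk through each heavy atom and fill implicit hydrogens from standard valence (C 4, N 3, O 2, S 2, halogen 1); for lowercase aromatic atoms, an aromatic c carries 1 H when it has two neighbours and 0 H with three, and aromatic n carries 0 H:
  atom 1: O, bond orders sum to 1 (valence 2) → 1 H
  atom 2: C, bond orders sum to 4 (valence 4) → 0 H
  atom 3: O, bond orders sum to 2 (valence 2) → 0 H
  atom 4: aromatic c, 3 neighbours → 0 H
  atom 5: aromatic c, 3 neighbours → 0 H
  atom 6: C, bond orders sum to 1 (valence 4) → 3 H
  atom 7: aromatic c, 3 neighbours → 0 H
  atom 8: Br (halogen, monovalent) → 0 H
  atom 9: aromatic c, 3 neighbours → 0 H
  atom 10: aromatic c, 3 neighbours → 0 H
  atom 11: aromatic c, 2 neighbours → 1 H
  atom 12: aromatic c, 2 neighbours → 1 H
  atom 13: aromatic c, 2 neighbours → 1 H
  atom 14: aromatic c, 3 neighbours → 0 H
  atom 15: aromatic c, 2 neighbours → 1 H
  atom 16: C, bond orders sum to 4 (valence 4) → 0 H
  atom 17: O, bond orders sum to 2 (valence 2) → 0 H
  atom 18: O, bond orders sum to 2 (valence 2) → 0 H
  atom 19: C, bond orders sum to 1 (valence 4) → 3 H
Totals → C:14, H:11, Br:1, O:4.

C14H11BrO4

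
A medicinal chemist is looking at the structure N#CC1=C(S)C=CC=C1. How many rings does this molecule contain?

1

In SMILES, each pair of matching ring-closure digits denotes one ring-closing bond; the number of such bonds equals the number of independent rings.
Ring-closure bonds here: 1.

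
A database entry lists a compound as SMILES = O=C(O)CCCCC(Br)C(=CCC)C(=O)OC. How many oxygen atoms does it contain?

Scan the SMILES for O atoms (remember two-letter symbols like Cl and Br are single atoms).
Oxygen count: 4.

4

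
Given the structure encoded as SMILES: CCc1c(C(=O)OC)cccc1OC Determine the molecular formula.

C11H14O3

Walk through each heavy atom and fill implicit hydrogens from standard valence (C 4, N 3, O 2, S 2, halogen 1); for lowercase aromatic atoms, an aromatic c carries 1 H when it has two neighbours and 0 H with three, and aromatic n carries 0 H:
  atom 1: C, bond orders sum to 1 (valence 4) → 3 H
  atom 2: C, bond orders sum to 2 (valence 4) → 2 H
  atom 3: aromatic c, 3 neighbours → 0 H
  atom 4: aromatic c, 3 neighbours → 0 H
  atom 5: C, bond orders sum to 4 (valence 4) → 0 H
  atom 6: O, bond orders sum to 2 (valence 2) → 0 H
  atom 7: O, bond orders sum to 2 (valence 2) → 0 H
  atom 8: C, bond orders sum to 1 (valence 4) → 3 H
  atom 9: aromatic c, 2 neighbours → 1 H
  atom 10: aromatic c, 2 neighbours → 1 H
  atom 11: aromatic c, 2 neighbours → 1 H
  atom 12: aromatic c, 3 neighbours → 0 H
  atom 13: O, bond orders sum to 2 (valence 2) → 0 H
  atom 14: C, bond orders sum to 1 (valence 4) → 3 H
Totals → C:11, H:14, O:3.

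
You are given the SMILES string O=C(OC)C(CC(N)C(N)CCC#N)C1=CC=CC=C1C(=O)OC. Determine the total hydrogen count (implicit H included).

Walk through each heavy atom and fill implicit hydrogens from standard valence (C 4, N 3, O 2, S 2, halogen 1):
  atom 1: O, bond orders sum to 2 (valence 2) → 0 H
  atom 2: C, bond orders sum to 4 (valence 4) → 0 H
  atom 3: O, bond orders sum to 2 (valence 2) → 0 H
  atom 4: C, bond orders sum to 1 (valence 4) → 3 H
  atom 5: C, bond orders sum to 3 (valence 4) → 1 H
  atom 6: C, bond orders sum to 2 (valence 4) → 2 H
  atom 7: C, bond orders sum to 3 (valence 4) → 1 H
  atom 8: N, bond orders sum to 1 (valence 3) → 2 H
  atom 9: C, bond orders sum to 3 (valence 4) → 1 H
  atom 10: N, bond orders sum to 1 (valence 3) → 2 H
  atom 11: C, bond orders sum to 2 (valence 4) → 2 H
  atom 12: C, bond orders sum to 2 (valence 4) → 2 H
  atom 13: C, bond orders sum to 4 (valence 4) → 0 H
  atom 14: N, bond orders sum to 3 (valence 3) → 0 H
  atom 15: C, bond orders sum to 4 (valence 4) → 0 H
  atom 16: C, bond orders sum to 3 (valence 4) → 1 H
  atom 17: C, bond orders sum to 3 (valence 4) → 1 H
  atom 18: C, bond orders sum to 3 (valence 4) → 1 H
  atom 19: C, bond orders sum to 3 (valence 4) → 1 H
  atom 20: C, bond orders sum to 4 (valence 4) → 0 H
  atom 21: C, bond orders sum to 4 (valence 4) → 0 H
  atom 22: O, bond orders sum to 2 (valence 2) → 0 H
  atom 23: O, bond orders sum to 2 (valence 2) → 0 H
  atom 24: C, bond orders sum to 1 (valence 4) → 3 H
Total hydrogens: 23.

23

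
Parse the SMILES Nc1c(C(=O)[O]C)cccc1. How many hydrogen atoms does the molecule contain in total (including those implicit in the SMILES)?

9

Walk through each heavy atom and fill implicit hydrogens from standard valence (C 4, N 3, O 2, S 2, halogen 1); for lowercase aromatic atoms, an aromatic c carries 1 H when it has two neighbours and 0 H with three, and aromatic n carries 0 H:
  atom 1: N, bond orders sum to 1 (valence 3) → 2 H
  atom 2: aromatic c, 3 neighbours → 0 H
  atom 3: aromatic c, 3 neighbours → 0 H
  atom 4: C, bond orders sum to 4 (valence 4) → 0 H
  atom 5: O, bond orders sum to 2 (valence 2) → 0 H
  atom 6: O with explicit H count 0
  atom 7: C, bond orders sum to 1 (valence 4) → 3 H
  atom 8: aromatic c, 2 neighbours → 1 H
  atom 9: aromatic c, 2 neighbours → 1 H
  atom 10: aromatic c, 2 neighbours → 1 H
  atom 11: aromatic c, 2 neighbours → 1 H
Total hydrogens: 9.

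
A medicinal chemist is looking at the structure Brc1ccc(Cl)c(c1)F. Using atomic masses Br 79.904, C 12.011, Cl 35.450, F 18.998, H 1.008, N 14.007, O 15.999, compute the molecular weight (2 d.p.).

209.44 g/mol

First, the molecular formula is C6H3BrClF (counting implicit H from valence).
  Br: 1 × 79.904 = 79.904
  C: 6 × 12.011 = 72.066
  Cl: 1 × 35.450 = 35.450
  F: 1 × 18.998 = 18.998
  H: 3 × 1.008 = 3.024
Sum: 1×79.904 + 6×12.011 + 1×35.450 + 1×18.998 + 3×1.008 = 209.442 → 209.44 g/mol.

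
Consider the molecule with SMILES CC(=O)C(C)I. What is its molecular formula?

Walk through each heavy atom and fill implicit hydrogens from standard valence (C 4, N 3, O 2, S 2, halogen 1):
  atom 1: C, bond orders sum to 1 (valence 4) → 3 H
  atom 2: C, bond orders sum to 4 (valence 4) → 0 H
  atom 3: O, bond orders sum to 2 (valence 2) → 0 H
  atom 4: C, bond orders sum to 3 (valence 4) → 1 H
  atom 5: C, bond orders sum to 1 (valence 4) → 3 H
  atom 6: I (halogen, monovalent) → 0 H
Totals → C:4, H:7, I:1, O:1.

C4H7IO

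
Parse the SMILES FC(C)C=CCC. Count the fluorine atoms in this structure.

1

Scan the SMILES for F atoms (remember two-letter symbols like Cl and Br are single atoms).
Fluorine count: 1.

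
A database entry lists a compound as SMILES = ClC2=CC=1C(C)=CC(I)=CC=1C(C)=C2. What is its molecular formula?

Walk through each heavy atom and fill implicit hydrogens from standard valence (C 4, N 3, O 2, S 2, halogen 1):
  atom 1: Cl (halogen, monovalent) → 0 H
  atom 2: C, bond orders sum to 4 (valence 4) → 0 H
  atom 3: C, bond orders sum to 3 (valence 4) → 1 H
  atom 4: C, bond orders sum to 4 (valence 4) → 0 H
  atom 5: C, bond orders sum to 4 (valence 4) → 0 H
  atom 6: C, bond orders sum to 1 (valence 4) → 3 H
  atom 7: C, bond orders sum to 3 (valence 4) → 1 H
  atom 8: C, bond orders sum to 4 (valence 4) → 0 H
  atom 9: I (halogen, monovalent) → 0 H
  atom 10: C, bond orders sum to 3 (valence 4) → 1 H
  atom 11: C, bond orders sum to 4 (valence 4) → 0 H
  atom 12: C, bond orders sum to 4 (valence 4) → 0 H
  atom 13: C, bond orders sum to 1 (valence 4) → 3 H
  atom 14: C, bond orders sum to 3 (valence 4) → 1 H
Totals → C:12, H:10, Cl:1, I:1.

C12H10ClI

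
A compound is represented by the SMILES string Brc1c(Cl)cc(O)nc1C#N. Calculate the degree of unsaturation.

6

Molecular formula: C6H2BrClN2O.
DoU = (2C + 2 + N − H − X) / 2, where X is the halogen count and O/S are ignored.
    = (2·6 + 2 + 2 − 2 − 2) / 2 = 12 / 2 = 6.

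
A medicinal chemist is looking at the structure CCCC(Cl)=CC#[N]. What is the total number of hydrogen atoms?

8

Walk through each heavy atom and fill implicit hydrogens from standard valence (C 4, N 3, O 2, S 2, halogen 1):
  atom 1: C, bond orders sum to 1 (valence 4) → 3 H
  atom 2: C, bond orders sum to 2 (valence 4) → 2 H
  atom 3: C, bond orders sum to 2 (valence 4) → 2 H
  atom 4: C, bond orders sum to 4 (valence 4) → 0 H
  atom 5: Cl (halogen, monovalent) → 0 H
  atom 6: C, bond orders sum to 3 (valence 4) → 1 H
  atom 7: C, bond orders sum to 4 (valence 4) → 0 H
  atom 8: N with explicit H count 0
Total hydrogens: 8.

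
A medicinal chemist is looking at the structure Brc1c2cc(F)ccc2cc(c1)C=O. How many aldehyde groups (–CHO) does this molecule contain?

The aldehyde motif appears at heavy-atom position 13 in the SMILES.
Aldehyde count: 1.

1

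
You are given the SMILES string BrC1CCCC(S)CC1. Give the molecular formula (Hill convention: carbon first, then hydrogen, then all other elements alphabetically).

C7H13BrS

Walk through each heavy atom and fill implicit hydrogens from standard valence (C 4, N 3, O 2, S 2, halogen 1):
  atom 1: Br (halogen, monovalent) → 0 H
  atom 2: C, bond orders sum to 3 (valence 4) → 1 H
  atom 3: C, bond orders sum to 2 (valence 4) → 2 H
  atom 4: C, bond orders sum to 2 (valence 4) → 2 H
  atom 5: C, bond orders sum to 2 (valence 4) → 2 H
  atom 6: C, bond orders sum to 3 (valence 4) → 1 H
  atom 7: S, bond orders sum to 1 (valence 2) → 1 H
  atom 8: C, bond orders sum to 2 (valence 4) → 2 H
  atom 9: C, bond orders sum to 2 (valence 4) → 2 H
Totals → C:7, H:13, Br:1, S:1.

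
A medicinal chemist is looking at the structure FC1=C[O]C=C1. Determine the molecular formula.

C4H3FO

Walk through each heavy atom and fill implicit hydrogens from standard valence (C 4, N 3, O 2, S 2, halogen 1):
  atom 1: F (halogen, monovalent) → 0 H
  atom 2: C, bond orders sum to 4 (valence 4) → 0 H
  atom 3: C, bond orders sum to 3 (valence 4) → 1 H
  atom 4: O with explicit H count 0
  atom 5: C, bond orders sum to 3 (valence 4) → 1 H
  atom 6: C, bond orders sum to 3 (valence 4) → 1 H
Totals → C:4, H:3, F:1, O:1.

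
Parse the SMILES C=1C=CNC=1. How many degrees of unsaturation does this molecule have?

3

Molecular formula: C4H5N.
DoU = (2C + 2 + N − H − X) / 2, where X is the halogen count and O/S are ignored.
    = (2·4 + 2 + 1 − 5 − 0) / 2 = 6 / 2 = 3.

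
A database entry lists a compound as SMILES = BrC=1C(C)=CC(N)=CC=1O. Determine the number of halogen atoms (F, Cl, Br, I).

Halogen atoms appear at heavy-atom position 1 (1×Br).
Other groups present: 1 hydroxyl, 1 primary amine.
Halogen count: 1.

1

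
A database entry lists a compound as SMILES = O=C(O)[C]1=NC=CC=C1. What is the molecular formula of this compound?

Walk through each heavy atom and fill implicit hydrogens from standard valence (C 4, N 3, O 2, S 2, halogen 1):
  atom 1: O, bond orders sum to 2 (valence 2) → 0 H
  atom 2: C, bond orders sum to 4 (valence 4) → 0 H
  atom 3: O, bond orders sum to 1 (valence 2) → 1 H
  atom 4: C with explicit H count 0
  atom 5: N, bond orders sum to 3 (valence 3) → 0 H
  atom 6: C, bond orders sum to 3 (valence 4) → 1 H
  atom 7: C, bond orders sum to 3 (valence 4) → 1 H
  atom 8: C, bond orders sum to 3 (valence 4) → 1 H
  atom 9: C, bond orders sum to 3 (valence 4) → 1 H
Totals → C:6, H:5, N:1, O:2.

C6H5NO2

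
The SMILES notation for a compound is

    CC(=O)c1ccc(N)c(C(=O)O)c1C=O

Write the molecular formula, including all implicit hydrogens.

C10H9NO4

Walk through each heavy atom and fill implicit hydrogens from standard valence (C 4, N 3, O 2, S 2, halogen 1); for lowercase aromatic atoms, an aromatic c carries 1 H when it has two neighbours and 0 H with three, and aromatic n carries 0 H:
  atom 1: C, bond orders sum to 1 (valence 4) → 3 H
  atom 2: C, bond orders sum to 4 (valence 4) → 0 H
  atom 3: O, bond orders sum to 2 (valence 2) → 0 H
  atom 4: aromatic c, 3 neighbours → 0 H
  atom 5: aromatic c, 2 neighbours → 1 H
  atom 6: aromatic c, 2 neighbours → 1 H
  atom 7: aromatic c, 3 neighbours → 0 H
  atom 8: N, bond orders sum to 1 (valence 3) → 2 H
  atom 9: aromatic c, 3 neighbours → 0 H
  atom 10: C, bond orders sum to 4 (valence 4) → 0 H
  atom 11: O, bond orders sum to 2 (valence 2) → 0 H
  atom 12: O, bond orders sum to 1 (valence 2) → 1 H
  atom 13: aromatic c, 3 neighbours → 0 H
  atom 14: C, bond orders sum to 3 (valence 4) → 1 H
  atom 15: O, bond orders sum to 2 (valence 2) → 0 H
Totals → C:10, H:9, N:1, O:4.
In Hill order: C10H9NO4.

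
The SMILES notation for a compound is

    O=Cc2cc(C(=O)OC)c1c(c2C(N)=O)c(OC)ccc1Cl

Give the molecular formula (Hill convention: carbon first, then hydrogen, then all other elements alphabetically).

C15H12ClNO5

Walk through each heavy atom and fill implicit hydrogens from standard valence (C 4, N 3, O 2, S 2, halogen 1); for lowercase aromatic atoms, an aromatic c carries 1 H when it has two neighbours and 0 H with three, and aromatic n carries 0 H:
  atom 1: O, bond orders sum to 2 (valence 2) → 0 H
  atom 2: C, bond orders sum to 3 (valence 4) → 1 H
  atom 3: aromatic c, 3 neighbours → 0 H
  atom 4: aromatic c, 2 neighbours → 1 H
  atom 5: aromatic c, 3 neighbours → 0 H
  atom 6: C, bond orders sum to 4 (valence 4) → 0 H
  atom 7: O, bond orders sum to 2 (valence 2) → 0 H
  atom 8: O, bond orders sum to 2 (valence 2) → 0 H
  atom 9: C, bond orders sum to 1 (valence 4) → 3 H
  atom 10: aromatic c, 3 neighbours → 0 H
  atom 11: aromatic c, 3 neighbours → 0 H
  atom 12: aromatic c, 3 neighbours → 0 H
  atom 13: C, bond orders sum to 4 (valence 4) → 0 H
  atom 14: N, bond orders sum to 1 (valence 3) → 2 H
  atom 15: O, bond orders sum to 2 (valence 2) → 0 H
  atom 16: aromatic c, 3 neighbours → 0 H
  atom 17: O, bond orders sum to 2 (valence 2) → 0 H
  atom 18: C, bond orders sum to 1 (valence 4) → 3 H
  atom 19: aromatic c, 2 neighbours → 1 H
  atom 20: aromatic c, 2 neighbours → 1 H
  atom 21: aromatic c, 3 neighbours → 0 H
  atom 22: Cl (halogen, monovalent) → 0 H
Totals → C:15, H:12, Cl:1, N:1, O:5.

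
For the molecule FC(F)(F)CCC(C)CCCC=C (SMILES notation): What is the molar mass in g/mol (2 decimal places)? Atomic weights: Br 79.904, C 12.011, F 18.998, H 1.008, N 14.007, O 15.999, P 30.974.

First, the molecular formula is C10H17F3 (counting implicit H from valence).
  C: 10 × 12.011 = 120.110
  F: 3 × 18.998 = 56.994
  H: 17 × 1.008 = 17.136
Sum: 10×12.011 + 3×18.998 + 17×1.008 = 194.240 → 194.24 g/mol.

194.24 g/mol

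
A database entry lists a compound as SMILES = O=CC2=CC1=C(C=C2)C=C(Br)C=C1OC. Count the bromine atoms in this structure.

Scan the SMILES for Br atoms (remember two-letter symbols like Cl and Br are single atoms).
Bromine count: 1.

1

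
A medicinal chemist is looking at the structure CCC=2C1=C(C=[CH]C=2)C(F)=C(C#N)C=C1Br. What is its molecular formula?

Walk through each heavy atom and fill implicit hydrogens from standard valence (C 4, N 3, O 2, S 2, halogen 1):
  atom 1: C, bond orders sum to 1 (valence 4) → 3 H
  atom 2: C, bond orders sum to 2 (valence 4) → 2 H
  atom 3: C, bond orders sum to 4 (valence 4) → 0 H
  atom 4: C, bond orders sum to 4 (valence 4) → 0 H
  atom 5: C, bond orders sum to 4 (valence 4) → 0 H
  atom 6: C, bond orders sum to 3 (valence 4) → 1 H
  atom 7: C with explicit H count 1
  atom 8: C, bond orders sum to 3 (valence 4) → 1 H
  atom 9: C, bond orders sum to 4 (valence 4) → 0 H
  atom 10: F (halogen, monovalent) → 0 H
  atom 11: C, bond orders sum to 4 (valence 4) → 0 H
  atom 12: C, bond orders sum to 4 (valence 4) → 0 H
  atom 13: N, bond orders sum to 3 (valence 3) → 0 H
  atom 14: C, bond orders sum to 3 (valence 4) → 1 H
  atom 15: C, bond orders sum to 4 (valence 4) → 0 H
  atom 16: Br (halogen, monovalent) → 0 H
Totals → C:13, H:9, Br:1, F:1, N:1.
In Hill order: C13H9BrFN.

C13H9BrFN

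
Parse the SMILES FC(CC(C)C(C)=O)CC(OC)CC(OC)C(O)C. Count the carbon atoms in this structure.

Count every carbon token in the SMILES (each C, including those in ring-closure positions and inside branches).
Carbon count: 14.

14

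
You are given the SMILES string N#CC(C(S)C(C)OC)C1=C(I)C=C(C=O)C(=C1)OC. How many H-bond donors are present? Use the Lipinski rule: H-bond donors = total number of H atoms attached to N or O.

Donors: find every N or O and count the H atoms it carries.
  atom 1 (N): bond orders sum to 3 → 0 H
  atom 8 (O): bond orders sum to 2 → 0 H
  atom 16 (O): bond orders sum to 2 → 0 H
  atom 19 (O): bond orders sum to 2 → 0 H
Lipinski HBD = 0.

0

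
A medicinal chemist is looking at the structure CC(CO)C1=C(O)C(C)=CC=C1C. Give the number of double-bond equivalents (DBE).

4

Molecular formula: C11H16O2.
DoU = (2C + 2 + N − H − X) / 2, where X is the halogen count and O/S are ignored.
    = (2·11 + 2 + 0 − 16 − 0) / 2 = 8 / 2 = 4.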